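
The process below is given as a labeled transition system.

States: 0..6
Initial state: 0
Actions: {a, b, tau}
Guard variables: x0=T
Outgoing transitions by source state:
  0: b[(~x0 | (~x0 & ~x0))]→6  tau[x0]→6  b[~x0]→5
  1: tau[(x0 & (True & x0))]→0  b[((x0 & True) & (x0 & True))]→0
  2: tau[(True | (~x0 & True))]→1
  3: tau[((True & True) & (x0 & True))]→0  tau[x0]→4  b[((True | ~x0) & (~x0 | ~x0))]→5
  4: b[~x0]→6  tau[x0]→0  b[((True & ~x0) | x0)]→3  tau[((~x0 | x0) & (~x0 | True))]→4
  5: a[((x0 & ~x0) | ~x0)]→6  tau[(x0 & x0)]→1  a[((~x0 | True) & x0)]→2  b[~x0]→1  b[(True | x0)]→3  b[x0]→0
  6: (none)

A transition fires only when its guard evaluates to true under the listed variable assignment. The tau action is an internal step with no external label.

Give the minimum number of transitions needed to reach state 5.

Breadth-first toward 5:
  Layer 0: {0}
  Layer 1: {6}
5 never appears.

Answer: UNREACHABLE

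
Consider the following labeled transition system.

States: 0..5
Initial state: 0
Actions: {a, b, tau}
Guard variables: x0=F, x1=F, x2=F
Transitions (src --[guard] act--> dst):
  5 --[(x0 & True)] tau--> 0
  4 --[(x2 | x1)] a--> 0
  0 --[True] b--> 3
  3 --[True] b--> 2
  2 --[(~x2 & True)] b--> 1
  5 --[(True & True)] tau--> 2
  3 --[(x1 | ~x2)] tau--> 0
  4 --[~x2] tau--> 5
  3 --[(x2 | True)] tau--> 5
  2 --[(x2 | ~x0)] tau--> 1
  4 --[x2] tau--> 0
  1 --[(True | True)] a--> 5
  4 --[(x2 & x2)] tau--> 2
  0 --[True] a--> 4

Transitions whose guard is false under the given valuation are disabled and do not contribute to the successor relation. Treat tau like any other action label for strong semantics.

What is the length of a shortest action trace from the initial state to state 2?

Answer: 2

Trace:
Breadth-first toward 2:
  Layer 0: {0}
  Layer 1: {3,4}
  Layer 2: {2,5}
depth(2)=2, e.g. b·b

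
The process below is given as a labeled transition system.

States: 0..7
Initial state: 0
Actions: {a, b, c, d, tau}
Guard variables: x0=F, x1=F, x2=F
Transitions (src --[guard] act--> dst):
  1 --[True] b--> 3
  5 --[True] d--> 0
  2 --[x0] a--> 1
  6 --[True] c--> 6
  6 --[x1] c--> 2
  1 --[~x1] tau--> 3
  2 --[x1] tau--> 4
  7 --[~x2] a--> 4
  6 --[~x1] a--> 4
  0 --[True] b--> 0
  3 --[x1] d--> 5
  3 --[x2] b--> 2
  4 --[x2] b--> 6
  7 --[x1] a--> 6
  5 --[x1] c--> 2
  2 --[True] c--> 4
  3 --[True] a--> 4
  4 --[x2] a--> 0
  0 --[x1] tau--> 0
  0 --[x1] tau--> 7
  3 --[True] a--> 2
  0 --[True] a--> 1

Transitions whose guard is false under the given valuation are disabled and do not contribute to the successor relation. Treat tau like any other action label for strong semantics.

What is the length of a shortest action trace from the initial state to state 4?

Answer: 3

Analysis:
Layered search for 4:
  L0 = {0}
  L1 = {1}
  L2 = {3}
  L3 = {2,4}
depth(4)=3, e.g. a·b·a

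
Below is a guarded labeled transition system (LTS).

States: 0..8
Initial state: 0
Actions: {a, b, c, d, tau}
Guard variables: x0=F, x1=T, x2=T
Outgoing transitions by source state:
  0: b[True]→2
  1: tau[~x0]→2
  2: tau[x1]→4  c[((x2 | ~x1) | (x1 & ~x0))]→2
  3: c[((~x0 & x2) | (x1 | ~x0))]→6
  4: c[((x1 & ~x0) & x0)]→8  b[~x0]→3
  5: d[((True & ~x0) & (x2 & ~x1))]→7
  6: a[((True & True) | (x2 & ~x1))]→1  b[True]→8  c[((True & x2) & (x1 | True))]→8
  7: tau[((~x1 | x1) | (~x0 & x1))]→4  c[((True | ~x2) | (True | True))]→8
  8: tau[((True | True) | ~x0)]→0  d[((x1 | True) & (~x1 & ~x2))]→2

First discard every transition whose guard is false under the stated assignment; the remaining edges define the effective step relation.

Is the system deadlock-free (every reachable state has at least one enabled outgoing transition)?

Answer: DEADLOCK-FREE

Trace:
Reach set: {0,1,2,3,4,6,8}
  0: b→2  [deg 1]
  1: tau→2  [deg 1]
  2: c→2  tau→4  [deg 2]
  3: c→6  [deg 1]
  4: b→3  [deg 1]
  6: a→1  b→8  c→8  [deg 3]
  8: tau→0  [deg 1]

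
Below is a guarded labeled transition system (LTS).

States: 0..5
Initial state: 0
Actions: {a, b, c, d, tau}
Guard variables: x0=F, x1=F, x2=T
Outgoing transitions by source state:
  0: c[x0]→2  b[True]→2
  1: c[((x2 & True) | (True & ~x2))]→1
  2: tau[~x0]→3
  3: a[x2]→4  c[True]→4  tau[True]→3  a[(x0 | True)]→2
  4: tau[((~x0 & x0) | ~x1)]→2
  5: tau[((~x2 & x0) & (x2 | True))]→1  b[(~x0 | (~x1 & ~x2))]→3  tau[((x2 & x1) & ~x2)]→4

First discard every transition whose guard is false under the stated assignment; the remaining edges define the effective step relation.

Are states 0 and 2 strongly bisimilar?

Answer: NOT BISIMILAR

Working:
Refine partition for ~:
  round 0: {{0,1,2,3,4,5}}
  round 1: {{0,5},{1},{2,4},{3}}
  round 2: {{0},{1},{2},{3},{4},{5}}
6 equivalence class(es) (converged in 3)
[0]={0}  [2]={2}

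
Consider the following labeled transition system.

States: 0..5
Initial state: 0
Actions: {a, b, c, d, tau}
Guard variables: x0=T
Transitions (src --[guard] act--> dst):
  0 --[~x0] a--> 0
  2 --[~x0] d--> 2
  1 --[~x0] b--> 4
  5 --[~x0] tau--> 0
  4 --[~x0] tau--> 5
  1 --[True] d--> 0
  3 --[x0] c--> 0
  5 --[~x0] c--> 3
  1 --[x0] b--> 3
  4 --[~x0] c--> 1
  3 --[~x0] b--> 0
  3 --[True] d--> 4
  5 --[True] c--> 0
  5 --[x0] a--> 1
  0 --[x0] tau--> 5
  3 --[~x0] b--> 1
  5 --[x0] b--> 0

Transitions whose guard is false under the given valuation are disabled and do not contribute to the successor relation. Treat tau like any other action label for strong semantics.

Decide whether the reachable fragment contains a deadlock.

Reachable = {0,1,3,4,5}
  0: tau→5  [deg 1]
  1: b→3  d→0  [deg 2]
  3: c→0  d→4  [deg 2]
  4: ∅  [STUCK]
  5: a→1  b→0  c→0  [deg 3]
Path to 4: tau·a·b·d

Answer: DEADLOCK at state 4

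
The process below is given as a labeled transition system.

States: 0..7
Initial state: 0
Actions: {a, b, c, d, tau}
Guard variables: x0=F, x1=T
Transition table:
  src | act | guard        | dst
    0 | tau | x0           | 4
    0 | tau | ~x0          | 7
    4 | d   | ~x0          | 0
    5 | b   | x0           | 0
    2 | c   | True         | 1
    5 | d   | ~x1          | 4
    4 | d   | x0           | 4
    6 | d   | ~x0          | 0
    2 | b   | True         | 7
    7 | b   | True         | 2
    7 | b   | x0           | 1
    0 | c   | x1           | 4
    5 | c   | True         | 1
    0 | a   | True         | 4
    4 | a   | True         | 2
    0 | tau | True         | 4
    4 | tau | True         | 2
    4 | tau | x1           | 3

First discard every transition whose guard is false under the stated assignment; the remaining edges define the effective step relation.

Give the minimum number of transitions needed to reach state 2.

Breadth-first toward 2:
  L0 = {0}
  L1 = {4,7}
  L2 = {2,3}
depth(2)=2, e.g. a·a

Answer: 2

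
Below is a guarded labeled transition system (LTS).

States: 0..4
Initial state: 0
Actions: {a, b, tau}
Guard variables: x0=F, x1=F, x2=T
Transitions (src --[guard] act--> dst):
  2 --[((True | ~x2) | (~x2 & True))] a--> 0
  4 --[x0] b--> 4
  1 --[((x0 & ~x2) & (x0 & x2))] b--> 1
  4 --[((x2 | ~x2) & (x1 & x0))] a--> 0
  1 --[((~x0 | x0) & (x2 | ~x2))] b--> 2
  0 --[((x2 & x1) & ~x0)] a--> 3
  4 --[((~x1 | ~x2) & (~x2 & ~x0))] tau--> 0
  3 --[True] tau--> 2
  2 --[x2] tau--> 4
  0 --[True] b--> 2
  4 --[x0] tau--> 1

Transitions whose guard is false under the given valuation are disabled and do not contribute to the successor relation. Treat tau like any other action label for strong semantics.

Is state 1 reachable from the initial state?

Answer: UNREACHABLE

Working:
5 transition(s) survive guard evaluation.
Layer 0: {0}
Layer 1: {2}  now seen {0,2}
Layer 2: {4}  now seen {0,2,4}
Reachable = {0,2,4}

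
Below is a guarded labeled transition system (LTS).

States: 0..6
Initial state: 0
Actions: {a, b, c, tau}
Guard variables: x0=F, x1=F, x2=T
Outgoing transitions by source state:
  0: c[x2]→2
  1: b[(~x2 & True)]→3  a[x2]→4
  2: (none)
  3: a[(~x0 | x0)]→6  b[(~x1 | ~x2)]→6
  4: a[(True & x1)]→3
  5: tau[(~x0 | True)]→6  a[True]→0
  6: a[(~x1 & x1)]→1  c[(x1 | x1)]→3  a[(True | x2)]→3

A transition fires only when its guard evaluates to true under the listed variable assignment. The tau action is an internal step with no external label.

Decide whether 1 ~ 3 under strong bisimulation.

Bisimulation quotient by refinement:
  P[0] = {{0,1,2,3,4,5,6}}
  P[1] = {{0},{1,6},{2,4},{3},{5}}
  P[2] = {{0},{1},{2,4},{3},{5},{6}}
Fixed point at round 3; 6 class(es).
class of 1: {1}; class of 3: {3}

Answer: NOT BISIMILAR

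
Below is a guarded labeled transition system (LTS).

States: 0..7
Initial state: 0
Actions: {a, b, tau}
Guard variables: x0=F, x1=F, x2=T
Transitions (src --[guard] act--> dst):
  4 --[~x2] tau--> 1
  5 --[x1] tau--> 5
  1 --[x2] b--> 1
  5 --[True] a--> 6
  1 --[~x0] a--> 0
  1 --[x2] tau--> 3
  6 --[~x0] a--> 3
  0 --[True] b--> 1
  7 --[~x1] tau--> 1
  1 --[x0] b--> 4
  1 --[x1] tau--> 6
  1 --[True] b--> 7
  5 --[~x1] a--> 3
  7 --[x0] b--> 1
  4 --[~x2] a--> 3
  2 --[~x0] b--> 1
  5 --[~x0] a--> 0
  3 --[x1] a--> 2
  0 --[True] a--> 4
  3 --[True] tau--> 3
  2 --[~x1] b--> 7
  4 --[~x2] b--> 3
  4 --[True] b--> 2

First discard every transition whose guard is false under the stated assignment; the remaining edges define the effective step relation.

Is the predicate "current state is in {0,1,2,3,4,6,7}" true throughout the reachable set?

Safe = {0,1,2,3,4,6,7}
Reach set: {0,1,2,3,4,7}
  0: safe
  1: safe
  2: safe
  3: safe
  4: safe
  7: safe

Answer: INVARIANT HOLDS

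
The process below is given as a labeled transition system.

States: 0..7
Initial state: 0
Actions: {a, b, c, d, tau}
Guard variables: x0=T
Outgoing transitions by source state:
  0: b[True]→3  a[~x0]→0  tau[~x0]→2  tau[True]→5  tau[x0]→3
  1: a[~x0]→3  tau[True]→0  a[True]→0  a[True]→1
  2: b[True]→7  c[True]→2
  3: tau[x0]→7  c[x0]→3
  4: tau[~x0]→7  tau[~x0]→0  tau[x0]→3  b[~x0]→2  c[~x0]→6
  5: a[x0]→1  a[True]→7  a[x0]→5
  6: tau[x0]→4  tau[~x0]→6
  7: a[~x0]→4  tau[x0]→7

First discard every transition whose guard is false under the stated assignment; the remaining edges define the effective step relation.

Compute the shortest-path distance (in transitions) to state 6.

BFS to 6:
  depth 0: {0}
  depth 1: {3,5}
  depth 2: {1,7}
6 never appears.

Answer: UNREACHABLE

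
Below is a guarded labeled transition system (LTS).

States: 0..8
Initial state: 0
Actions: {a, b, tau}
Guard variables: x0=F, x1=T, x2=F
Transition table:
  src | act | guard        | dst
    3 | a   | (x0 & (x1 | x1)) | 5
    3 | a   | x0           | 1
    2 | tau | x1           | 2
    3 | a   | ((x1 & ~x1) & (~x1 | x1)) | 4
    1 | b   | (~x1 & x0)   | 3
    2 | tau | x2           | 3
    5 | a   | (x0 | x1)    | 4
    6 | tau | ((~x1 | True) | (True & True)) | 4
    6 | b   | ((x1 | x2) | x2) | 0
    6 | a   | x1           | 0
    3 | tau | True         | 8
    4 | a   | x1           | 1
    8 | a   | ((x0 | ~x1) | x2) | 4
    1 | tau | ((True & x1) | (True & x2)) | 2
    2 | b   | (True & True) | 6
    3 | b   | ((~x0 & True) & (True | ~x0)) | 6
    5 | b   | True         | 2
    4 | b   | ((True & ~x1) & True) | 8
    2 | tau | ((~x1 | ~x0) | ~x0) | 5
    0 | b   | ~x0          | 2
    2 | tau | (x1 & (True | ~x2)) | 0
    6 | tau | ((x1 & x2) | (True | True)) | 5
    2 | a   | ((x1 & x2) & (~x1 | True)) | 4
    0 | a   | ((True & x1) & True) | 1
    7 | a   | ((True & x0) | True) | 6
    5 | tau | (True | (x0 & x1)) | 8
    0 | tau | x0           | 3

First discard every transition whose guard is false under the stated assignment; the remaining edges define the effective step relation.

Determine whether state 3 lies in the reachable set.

Answer: UNREACHABLE

Trace:
Guard filter leaves 18 enabled edge(s).
depth 0: {0}
depth 1: {1,2}  cumulative {0,1,2}
depth 2: {5,6}  cumulative {0,1,2,5,6}
depth 3: {4,8}  cumulative {0,1,2,4,5,6,8}
Reachable = {0,1,2,4,5,6,8}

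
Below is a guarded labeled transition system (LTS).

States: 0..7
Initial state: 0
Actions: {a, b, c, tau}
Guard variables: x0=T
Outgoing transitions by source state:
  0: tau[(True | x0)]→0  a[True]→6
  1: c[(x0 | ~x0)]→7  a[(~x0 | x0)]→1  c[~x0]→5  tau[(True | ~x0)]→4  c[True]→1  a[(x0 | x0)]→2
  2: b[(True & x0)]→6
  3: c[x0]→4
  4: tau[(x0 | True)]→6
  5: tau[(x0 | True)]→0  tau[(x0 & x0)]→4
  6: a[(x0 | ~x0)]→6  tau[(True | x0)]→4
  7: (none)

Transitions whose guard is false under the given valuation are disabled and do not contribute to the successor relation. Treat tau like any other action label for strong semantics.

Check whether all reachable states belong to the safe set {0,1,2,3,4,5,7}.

Allowed set {0,1,2,3,4,5,7}
Reachable = {0,4,6}
  0: safe
  4: safe
  6: ✗ unsafe
reach 6 via a — violates

Answer: INVARIANT VIOLATED at state 6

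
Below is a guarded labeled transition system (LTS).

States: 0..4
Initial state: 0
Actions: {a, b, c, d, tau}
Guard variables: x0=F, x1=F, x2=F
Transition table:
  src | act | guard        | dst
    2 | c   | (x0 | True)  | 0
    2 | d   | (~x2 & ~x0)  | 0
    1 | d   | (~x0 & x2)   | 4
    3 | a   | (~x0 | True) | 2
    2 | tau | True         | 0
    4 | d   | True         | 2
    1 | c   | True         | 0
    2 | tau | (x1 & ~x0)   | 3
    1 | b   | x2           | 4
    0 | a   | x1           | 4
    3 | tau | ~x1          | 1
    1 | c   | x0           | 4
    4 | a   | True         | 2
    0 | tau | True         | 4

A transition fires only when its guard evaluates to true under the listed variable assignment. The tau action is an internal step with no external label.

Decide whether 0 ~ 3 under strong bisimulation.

Answer: NOT BISIMILAR

Analysis:
Bisimulation quotient by refinement:
  round 0: {{0,1,2,3,4}}
  round 1: {{0},{1},{2},{3},{4}}
Fixed point at round 2; 5 class(es).
0∈{0}, 3∈{3}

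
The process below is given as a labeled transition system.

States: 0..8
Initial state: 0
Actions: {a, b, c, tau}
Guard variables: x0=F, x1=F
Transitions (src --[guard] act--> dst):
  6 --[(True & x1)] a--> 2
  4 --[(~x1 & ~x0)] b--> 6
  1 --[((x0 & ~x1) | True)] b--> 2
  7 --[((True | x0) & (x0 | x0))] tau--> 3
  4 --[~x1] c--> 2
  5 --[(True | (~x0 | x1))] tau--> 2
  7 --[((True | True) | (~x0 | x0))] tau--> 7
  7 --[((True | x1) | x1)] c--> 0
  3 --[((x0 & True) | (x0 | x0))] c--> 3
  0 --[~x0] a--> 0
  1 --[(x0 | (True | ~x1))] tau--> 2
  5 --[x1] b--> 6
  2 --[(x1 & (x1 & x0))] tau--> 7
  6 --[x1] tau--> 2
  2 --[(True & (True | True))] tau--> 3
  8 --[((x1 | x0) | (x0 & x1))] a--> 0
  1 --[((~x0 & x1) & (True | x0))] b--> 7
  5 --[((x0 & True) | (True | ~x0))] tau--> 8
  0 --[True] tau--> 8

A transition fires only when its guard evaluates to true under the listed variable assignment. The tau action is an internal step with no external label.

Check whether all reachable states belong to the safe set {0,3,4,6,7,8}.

Safe = {0,3,4,6,7,8}
Reachable = {0,8}
  0: ✓
  8: ✓

Answer: INVARIANT HOLDS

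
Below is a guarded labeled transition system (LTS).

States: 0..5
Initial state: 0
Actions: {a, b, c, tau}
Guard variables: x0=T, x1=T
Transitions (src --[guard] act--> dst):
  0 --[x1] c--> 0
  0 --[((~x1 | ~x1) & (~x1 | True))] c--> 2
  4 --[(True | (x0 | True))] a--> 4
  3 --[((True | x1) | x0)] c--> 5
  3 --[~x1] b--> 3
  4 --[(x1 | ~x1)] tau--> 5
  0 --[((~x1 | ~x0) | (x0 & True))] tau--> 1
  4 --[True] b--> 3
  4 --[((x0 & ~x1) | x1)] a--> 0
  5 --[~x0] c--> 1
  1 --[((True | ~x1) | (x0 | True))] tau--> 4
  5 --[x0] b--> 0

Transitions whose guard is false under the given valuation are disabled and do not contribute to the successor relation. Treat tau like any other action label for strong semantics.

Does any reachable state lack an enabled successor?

R = {0,1,3,4,5}
  0: c→0  tau→1  [2 exit(s)]
  1: tau→4  [1 exit(s)]
  3: c→5  [1 exit(s)]
  4: a→0  a→4  b→3  tau→5  [4 exit(s)]
  5: b→0  [1 exit(s)]

Answer: DEADLOCK-FREE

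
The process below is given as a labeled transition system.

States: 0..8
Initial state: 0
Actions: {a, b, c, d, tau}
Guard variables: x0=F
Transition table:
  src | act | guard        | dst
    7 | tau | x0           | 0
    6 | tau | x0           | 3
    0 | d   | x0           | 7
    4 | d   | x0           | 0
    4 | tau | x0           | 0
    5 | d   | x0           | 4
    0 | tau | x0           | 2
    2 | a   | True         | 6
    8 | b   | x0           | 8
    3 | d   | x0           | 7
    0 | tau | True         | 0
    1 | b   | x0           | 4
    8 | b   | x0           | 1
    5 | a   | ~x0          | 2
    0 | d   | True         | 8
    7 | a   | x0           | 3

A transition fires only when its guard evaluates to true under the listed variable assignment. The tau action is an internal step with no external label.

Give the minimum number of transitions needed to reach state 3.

BFS to 3:
  L0 = {0}
  L1 = {8}
3 never appears.

Answer: UNREACHABLE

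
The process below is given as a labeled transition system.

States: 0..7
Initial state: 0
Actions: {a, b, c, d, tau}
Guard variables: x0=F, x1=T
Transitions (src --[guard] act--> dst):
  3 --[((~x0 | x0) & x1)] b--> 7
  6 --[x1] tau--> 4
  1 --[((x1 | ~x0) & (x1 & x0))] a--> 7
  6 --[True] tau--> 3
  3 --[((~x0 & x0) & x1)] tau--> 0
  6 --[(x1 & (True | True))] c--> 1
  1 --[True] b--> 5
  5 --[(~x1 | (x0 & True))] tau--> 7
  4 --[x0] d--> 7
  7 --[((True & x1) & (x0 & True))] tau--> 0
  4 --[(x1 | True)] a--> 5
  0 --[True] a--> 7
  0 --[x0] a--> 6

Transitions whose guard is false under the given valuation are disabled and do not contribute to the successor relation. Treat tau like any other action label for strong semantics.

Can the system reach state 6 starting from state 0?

After dropping false guards: 7 live edges.
Layer 0: {0}
Layer 1: {7}  now seen {0,7}
R = {0,7}

Answer: UNREACHABLE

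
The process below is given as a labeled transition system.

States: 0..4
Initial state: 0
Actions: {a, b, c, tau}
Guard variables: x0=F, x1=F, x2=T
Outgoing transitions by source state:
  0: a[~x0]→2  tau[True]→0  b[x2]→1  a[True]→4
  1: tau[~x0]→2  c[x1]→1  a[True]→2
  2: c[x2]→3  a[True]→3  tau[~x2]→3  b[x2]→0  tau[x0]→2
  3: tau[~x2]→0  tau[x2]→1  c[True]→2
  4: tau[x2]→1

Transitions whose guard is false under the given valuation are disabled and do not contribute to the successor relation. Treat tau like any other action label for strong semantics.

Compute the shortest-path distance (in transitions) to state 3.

Answer: 2

Working:
BFS to 3:
  depth 0: {0}
  depth 1: {1,2,4}
  depth 2: {3}
depth(3)=2, e.g. a·a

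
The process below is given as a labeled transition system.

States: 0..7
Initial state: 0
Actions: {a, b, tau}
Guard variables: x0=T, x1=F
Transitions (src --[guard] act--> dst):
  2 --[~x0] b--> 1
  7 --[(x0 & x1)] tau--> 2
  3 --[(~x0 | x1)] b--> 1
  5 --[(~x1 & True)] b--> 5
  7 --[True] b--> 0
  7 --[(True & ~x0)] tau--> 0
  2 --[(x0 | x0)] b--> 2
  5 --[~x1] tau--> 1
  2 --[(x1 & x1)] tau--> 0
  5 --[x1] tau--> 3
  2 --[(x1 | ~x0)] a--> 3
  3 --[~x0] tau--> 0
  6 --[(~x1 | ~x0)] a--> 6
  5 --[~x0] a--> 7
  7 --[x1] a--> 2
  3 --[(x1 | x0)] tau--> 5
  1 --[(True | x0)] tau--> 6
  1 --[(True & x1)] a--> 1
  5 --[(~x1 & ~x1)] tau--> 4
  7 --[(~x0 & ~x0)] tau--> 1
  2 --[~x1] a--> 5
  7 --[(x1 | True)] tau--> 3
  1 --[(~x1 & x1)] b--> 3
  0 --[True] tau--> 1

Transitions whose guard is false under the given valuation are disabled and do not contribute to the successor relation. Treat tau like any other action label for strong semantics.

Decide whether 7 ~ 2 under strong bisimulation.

Refine partition for ~:
  P[0] = {{0,1,2,3,4,5,6,7}}
  P[1] = {{0,1,3},{2},{4},{5,7},{6}}
  P[2] = {{0},{1},{2},{3},{4},{5},{6},{7}}
stable after 3 split(s): 8 block(s)
class of 7: {7}; class of 2: {2}

Answer: NOT BISIMILAR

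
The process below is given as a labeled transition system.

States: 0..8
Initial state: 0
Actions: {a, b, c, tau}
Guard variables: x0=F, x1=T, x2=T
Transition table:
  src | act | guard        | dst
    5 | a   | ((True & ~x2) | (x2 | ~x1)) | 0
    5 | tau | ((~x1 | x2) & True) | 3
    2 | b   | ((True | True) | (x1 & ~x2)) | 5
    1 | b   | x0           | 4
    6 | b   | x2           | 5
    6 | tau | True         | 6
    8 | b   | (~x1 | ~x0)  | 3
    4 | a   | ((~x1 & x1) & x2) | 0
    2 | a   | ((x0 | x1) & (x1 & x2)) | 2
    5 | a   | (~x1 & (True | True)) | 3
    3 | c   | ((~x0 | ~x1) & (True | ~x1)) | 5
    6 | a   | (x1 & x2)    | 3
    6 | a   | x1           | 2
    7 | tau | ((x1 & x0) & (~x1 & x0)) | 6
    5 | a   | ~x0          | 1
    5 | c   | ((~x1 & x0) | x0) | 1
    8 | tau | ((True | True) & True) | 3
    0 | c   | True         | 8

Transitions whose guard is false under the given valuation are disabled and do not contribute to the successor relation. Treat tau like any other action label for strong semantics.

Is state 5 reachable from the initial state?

After dropping false guards: 13 live edges.
L0 = {0}
L1 = {8}  cumulative {0,8}
L2 = {3}  cumulative {0,3,8}
L3 = {5}  cumulative {0,3,5,8}
L4 = {1}  cumulative {0,1,3,5,8}
Reachable = {0,1,3,5,8}
Path to 5: c·b·c

Answer: REACHABLE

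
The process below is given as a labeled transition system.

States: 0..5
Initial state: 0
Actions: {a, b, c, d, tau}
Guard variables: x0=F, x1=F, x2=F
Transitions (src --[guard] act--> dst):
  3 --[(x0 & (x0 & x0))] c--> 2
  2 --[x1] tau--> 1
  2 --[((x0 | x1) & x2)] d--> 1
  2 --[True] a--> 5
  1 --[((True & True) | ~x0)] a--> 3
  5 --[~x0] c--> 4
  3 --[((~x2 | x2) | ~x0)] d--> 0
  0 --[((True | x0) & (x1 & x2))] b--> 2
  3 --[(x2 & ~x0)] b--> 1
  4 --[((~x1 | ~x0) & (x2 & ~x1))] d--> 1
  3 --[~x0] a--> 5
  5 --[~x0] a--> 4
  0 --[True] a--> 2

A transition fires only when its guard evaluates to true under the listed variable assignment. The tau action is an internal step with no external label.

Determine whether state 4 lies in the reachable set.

Answer: REACHABLE

Analysis:
After dropping false guards: 7 live edges.
depth 0: {0}
depth 1: {2}  now seen {0,2}
depth 2: {5}  now seen {0,2,5}
depth 3: {4}  now seen {0,2,4,5}
Reachable = {0,2,4,5}
witness 4: a·a·c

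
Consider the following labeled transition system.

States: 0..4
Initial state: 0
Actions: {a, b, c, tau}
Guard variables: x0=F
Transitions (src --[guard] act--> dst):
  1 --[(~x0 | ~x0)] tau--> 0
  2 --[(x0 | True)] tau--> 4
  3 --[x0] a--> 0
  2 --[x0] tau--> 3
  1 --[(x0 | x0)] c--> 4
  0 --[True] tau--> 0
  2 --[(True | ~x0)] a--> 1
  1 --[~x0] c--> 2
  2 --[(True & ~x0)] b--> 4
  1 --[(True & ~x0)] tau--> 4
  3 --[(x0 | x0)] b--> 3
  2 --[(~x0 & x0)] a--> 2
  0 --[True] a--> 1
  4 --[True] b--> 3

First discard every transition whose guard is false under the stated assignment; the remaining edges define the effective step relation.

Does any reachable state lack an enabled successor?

Answer: DEADLOCK at state 3

Trace:
Reachable = {0,1,2,3,4}
  0: a→1  tau→0  [2 exit(s)]
  1: c→2  tau→0  tau→4  [3 exit(s)]
  2: a→1  b→4  tau→4  [3 exit(s)]
  3: ∅  [deadlock]
  4: b→3  [1 exit(s)]
trace reaching 3: a·tau·b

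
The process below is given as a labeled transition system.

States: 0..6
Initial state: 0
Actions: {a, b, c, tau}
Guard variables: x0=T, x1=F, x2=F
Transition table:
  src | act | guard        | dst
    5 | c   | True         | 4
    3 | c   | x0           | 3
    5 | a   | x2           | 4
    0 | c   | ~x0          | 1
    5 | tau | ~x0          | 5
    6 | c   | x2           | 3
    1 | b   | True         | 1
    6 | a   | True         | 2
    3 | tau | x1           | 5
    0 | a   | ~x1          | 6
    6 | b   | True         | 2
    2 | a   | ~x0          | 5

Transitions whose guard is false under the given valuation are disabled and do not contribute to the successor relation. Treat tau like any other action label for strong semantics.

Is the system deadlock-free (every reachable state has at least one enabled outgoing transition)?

Reachable = {0,2,6}
  0: a→6  [deg 1]
  2: ∅  [deadlock]
  6: a→2  b→2  [deg 2]
witness 2: a·a

Answer: DEADLOCK at state 2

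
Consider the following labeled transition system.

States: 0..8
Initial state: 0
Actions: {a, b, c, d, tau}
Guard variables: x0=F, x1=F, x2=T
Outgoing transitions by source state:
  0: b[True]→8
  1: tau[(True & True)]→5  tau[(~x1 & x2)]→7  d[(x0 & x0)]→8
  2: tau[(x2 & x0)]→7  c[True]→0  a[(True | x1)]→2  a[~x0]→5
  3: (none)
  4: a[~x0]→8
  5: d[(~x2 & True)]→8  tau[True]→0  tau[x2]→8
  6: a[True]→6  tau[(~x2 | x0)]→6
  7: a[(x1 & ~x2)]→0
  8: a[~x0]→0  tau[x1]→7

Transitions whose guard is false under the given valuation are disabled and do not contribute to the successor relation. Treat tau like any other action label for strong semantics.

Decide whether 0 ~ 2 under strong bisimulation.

Refine partition for ~:
  π0 = {{0,1,2,3,4,5,6,7,8}}
  π1 = {{0},{1,5},{2},{3,7},{4,6,8}}
  π2 = {{0},{1},{2},{3,7},{4,6},{5},{8}}
  π3 = {{0},{1},{2},{3,7},{4},{5},{6},{8}}
stable after 4 split(s): 8 block(s)
[0]={0}  [2]={2}

Answer: NOT BISIMILAR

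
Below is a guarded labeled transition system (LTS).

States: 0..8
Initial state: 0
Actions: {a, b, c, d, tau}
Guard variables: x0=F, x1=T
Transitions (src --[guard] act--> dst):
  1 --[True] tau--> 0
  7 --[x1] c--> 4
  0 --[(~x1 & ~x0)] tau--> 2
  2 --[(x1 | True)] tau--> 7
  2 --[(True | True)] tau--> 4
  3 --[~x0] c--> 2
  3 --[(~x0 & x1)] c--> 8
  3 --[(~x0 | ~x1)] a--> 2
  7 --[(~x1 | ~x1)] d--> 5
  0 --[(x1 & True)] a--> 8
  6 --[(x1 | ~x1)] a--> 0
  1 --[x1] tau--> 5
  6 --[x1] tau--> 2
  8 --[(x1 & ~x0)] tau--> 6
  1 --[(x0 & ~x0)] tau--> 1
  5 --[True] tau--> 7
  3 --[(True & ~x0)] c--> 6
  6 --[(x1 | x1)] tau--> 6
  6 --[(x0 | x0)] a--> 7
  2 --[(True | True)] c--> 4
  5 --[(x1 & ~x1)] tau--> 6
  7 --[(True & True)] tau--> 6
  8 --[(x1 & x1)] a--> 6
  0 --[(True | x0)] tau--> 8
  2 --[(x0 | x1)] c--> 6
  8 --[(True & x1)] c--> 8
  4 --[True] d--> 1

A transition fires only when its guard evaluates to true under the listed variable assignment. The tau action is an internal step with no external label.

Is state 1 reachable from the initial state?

Answer: REACHABLE

Analysis:
22 transition(s) survive guard evaluation.
depth 0: {0}
depth 1: {8}  cumulative {0,8}
depth 2: {6}  cumulative {0,6,8}
depth 3: {2}  cumulative {0,2,6,8}
depth 4: {4,7}  cumulative {0,2,4,6,7,8}
depth 5: {1}  cumulative {0,1,2,4,6,7,8}
depth 6: {5}  cumulative {0,1,2,4,5,6,7,8}
R = {0,1,2,4,5,6,7,8}
trace reaching 1: a·tau·tau·tau·d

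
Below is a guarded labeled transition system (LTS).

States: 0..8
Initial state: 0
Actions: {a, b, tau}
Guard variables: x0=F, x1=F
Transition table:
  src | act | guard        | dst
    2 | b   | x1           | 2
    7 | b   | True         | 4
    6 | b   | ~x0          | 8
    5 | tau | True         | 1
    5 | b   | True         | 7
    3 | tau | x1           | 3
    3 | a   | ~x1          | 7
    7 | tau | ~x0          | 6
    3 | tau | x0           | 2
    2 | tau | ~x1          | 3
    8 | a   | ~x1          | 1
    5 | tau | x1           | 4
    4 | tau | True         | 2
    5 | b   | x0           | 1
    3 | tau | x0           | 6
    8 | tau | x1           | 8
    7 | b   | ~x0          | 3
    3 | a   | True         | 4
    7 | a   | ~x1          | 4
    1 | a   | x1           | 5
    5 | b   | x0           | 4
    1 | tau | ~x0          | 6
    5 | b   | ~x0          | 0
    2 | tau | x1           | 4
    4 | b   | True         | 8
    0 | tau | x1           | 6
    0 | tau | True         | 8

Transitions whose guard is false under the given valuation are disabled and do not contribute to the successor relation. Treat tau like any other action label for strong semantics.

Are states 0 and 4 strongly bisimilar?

Answer: NOT BISIMILAR

Working:
Refine partition for ~:
  P[0] = {{0,1,2,3,4,5,6,7,8}}
  P[1] = {{0,1,2},{3,8},{4,5},{6},{7}}
  P[2] = {{0,2},{1},{3},{4},{5},{6},{7},{8}}
  P[3] = {{0},{1},{2},{3},{4},{5},{6},{7},{8}}
9 equivalence class(es) (converged in 4)
0∈{0}, 4∈{4}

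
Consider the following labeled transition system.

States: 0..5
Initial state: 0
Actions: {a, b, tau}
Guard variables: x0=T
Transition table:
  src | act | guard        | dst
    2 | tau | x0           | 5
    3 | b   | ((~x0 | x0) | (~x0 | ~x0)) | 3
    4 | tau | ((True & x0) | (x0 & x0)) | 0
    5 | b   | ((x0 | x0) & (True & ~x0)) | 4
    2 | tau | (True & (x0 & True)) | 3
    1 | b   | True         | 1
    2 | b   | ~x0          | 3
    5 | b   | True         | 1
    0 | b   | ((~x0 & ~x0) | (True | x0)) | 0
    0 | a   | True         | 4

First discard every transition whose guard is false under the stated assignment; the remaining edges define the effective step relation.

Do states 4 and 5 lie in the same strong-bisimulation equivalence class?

Compute ~ classes (split until stable):
  π0 = {{0,1,2,3,4,5}}
  π1 = {{0},{1,3,5},{2,4}}
  π2 = {{0},{1,3,5},{2},{4}}
stable after 3 split(s): 4 block(s)
4∈{4}, 5∈{1,3,5}

Answer: NOT BISIMILAR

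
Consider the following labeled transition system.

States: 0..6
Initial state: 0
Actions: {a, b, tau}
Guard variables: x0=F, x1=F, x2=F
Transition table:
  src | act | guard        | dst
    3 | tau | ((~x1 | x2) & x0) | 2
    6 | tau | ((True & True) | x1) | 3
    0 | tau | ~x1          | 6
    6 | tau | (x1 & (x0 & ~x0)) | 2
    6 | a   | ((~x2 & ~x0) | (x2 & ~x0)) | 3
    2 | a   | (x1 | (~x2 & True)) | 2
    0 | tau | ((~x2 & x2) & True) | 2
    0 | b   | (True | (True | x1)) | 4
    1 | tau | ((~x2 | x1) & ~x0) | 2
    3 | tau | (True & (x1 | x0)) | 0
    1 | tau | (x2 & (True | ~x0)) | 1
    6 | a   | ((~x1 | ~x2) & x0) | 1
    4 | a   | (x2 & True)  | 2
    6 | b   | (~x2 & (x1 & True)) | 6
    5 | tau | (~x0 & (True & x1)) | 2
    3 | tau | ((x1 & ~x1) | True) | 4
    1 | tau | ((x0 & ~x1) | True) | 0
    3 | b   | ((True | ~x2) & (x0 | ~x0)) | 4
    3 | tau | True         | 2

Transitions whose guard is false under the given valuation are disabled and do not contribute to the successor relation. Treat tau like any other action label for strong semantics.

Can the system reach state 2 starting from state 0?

Answer: REACHABLE

Analysis:
After dropping false guards: 10 live edges.
Layer 0: {0}
Layer 1: {4,6}  total {0,4,6}
Layer 2: {3}  total {0,3,4,6}
Layer 3: {2}  total {0,2,3,4,6}
Reach set: {0,2,3,4,6}
Path to 2: tau·tau·tau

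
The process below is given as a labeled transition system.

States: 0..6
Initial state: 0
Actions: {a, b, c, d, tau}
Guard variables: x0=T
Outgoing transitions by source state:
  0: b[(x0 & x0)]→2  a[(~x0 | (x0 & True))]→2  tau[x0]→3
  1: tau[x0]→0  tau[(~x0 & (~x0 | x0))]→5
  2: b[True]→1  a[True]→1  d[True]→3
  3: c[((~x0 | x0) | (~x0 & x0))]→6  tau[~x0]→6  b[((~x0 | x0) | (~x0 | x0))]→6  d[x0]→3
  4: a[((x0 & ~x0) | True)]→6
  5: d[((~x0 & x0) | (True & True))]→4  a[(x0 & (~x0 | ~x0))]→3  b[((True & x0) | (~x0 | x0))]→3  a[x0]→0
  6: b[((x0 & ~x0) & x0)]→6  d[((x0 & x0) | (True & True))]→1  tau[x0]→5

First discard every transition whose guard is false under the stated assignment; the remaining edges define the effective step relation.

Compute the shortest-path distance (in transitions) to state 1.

Answer: 2

Working:
Layered search for 1:
  depth 0: {0}
  depth 1: {2,3}
  depth 2: {1,6}
1 enters at depth 2; path a·a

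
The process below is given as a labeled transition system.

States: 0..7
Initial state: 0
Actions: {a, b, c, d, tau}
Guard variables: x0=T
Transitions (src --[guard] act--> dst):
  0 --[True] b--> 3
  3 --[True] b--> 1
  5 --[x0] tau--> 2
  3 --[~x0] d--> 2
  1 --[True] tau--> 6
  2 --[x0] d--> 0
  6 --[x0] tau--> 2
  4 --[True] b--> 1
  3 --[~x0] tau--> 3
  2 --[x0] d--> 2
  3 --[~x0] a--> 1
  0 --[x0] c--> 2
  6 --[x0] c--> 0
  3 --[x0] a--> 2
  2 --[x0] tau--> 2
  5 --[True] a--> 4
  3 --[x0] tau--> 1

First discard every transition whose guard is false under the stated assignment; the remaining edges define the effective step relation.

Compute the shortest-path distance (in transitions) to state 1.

Breadth-first toward 1:
  L0 = {0}
  L1 = {2,3}
  L2 = {1}
1 enters at depth 2; path b·b

Answer: 2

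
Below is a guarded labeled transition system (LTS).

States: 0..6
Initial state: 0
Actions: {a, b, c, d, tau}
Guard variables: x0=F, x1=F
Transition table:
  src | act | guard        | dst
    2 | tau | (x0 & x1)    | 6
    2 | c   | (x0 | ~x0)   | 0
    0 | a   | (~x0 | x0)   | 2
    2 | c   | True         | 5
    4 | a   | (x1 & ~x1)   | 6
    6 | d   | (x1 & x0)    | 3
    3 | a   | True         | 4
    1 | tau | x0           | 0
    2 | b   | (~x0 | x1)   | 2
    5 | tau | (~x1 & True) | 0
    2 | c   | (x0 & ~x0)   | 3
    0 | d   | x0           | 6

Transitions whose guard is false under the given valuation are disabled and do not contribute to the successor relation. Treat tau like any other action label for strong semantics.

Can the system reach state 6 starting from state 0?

Answer: UNREACHABLE

Trace:
6 transition(s) survive guard evaluation.
Layer 0: {0}
Layer 1: {2}  now seen {0,2}
Layer 2: {5}  now seen {0,2,5}
Reach set: {0,2,5}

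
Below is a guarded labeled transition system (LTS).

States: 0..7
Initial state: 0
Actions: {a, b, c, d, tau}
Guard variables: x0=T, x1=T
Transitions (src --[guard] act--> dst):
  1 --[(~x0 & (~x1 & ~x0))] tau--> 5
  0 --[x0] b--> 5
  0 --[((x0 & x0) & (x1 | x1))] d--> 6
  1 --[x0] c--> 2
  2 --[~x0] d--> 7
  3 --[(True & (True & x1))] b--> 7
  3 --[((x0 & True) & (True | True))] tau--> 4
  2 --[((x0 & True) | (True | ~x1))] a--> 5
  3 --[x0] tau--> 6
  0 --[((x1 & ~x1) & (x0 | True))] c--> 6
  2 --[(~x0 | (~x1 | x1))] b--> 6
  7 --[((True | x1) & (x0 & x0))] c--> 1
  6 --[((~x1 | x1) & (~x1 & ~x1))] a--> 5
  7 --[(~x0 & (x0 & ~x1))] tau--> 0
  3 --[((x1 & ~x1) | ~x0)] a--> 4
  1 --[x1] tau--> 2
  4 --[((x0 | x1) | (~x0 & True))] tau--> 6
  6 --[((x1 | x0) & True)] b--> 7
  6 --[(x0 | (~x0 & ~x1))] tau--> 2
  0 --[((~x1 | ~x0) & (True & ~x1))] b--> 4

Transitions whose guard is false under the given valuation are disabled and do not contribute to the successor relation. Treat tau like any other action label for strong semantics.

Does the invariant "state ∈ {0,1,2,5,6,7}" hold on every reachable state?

Allowed set {0,1,2,5,6,7}
Reach set: {0,1,2,5,6,7}
  0: safe
  1: safe
  2: safe
  5: safe
  6: safe
  7: safe

Answer: INVARIANT HOLDS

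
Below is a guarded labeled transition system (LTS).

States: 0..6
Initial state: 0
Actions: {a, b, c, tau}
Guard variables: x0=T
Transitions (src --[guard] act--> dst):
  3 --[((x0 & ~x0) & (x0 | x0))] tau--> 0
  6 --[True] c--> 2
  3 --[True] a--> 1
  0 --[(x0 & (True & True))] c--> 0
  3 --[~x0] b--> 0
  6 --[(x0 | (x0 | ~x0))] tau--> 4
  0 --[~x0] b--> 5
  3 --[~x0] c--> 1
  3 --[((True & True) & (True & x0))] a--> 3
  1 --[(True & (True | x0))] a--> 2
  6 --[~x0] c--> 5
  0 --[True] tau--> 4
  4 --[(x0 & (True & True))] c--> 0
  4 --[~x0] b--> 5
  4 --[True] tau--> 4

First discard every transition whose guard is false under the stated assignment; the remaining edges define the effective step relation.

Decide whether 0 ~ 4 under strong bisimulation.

Bisimulation quotient by refinement:
  round 0: {{0,1,2,3,4,5,6}}
  round 1: {{0,4,6},{1,3},{2,5}}
  round 2: {{0,4},{1},{2,5},{3},{6}}
5 equivalence class(es) (converged in 3)
[0]={0,4}  [4]={0,4}

Answer: BISIMILAR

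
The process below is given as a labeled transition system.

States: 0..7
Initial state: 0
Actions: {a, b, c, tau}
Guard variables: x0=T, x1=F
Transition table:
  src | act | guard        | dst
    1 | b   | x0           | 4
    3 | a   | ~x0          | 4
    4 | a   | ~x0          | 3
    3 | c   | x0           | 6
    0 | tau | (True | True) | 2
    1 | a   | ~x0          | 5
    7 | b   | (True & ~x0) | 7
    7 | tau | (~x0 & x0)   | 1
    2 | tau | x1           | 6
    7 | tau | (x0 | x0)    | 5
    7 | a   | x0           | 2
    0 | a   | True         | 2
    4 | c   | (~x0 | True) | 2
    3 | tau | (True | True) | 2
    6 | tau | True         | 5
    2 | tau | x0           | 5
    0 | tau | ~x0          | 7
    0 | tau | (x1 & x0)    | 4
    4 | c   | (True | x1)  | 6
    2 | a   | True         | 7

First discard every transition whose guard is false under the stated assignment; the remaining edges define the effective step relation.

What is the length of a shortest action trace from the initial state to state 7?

Answer: 2

Trace:
BFS to 7:
  Layer 0: {0}
  Layer 1: {2}
  Layer 2: {5,7}
first hit 7 at d=2 via a·a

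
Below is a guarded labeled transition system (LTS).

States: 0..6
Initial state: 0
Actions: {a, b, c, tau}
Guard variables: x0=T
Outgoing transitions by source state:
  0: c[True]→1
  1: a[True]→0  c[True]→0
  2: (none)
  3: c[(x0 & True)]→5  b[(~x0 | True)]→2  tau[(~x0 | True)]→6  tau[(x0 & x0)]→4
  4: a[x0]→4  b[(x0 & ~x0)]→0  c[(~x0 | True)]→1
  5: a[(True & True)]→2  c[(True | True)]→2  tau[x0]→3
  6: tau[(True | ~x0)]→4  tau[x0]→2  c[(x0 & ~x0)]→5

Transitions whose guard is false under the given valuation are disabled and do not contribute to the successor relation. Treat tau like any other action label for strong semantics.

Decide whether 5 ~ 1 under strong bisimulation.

Refine partition for ~:
  π0 = {{0,1,2,3,4,5,6}}
  π1 = {{0},{1,4},{2},{3},{5},{6}}
  π2 = {{0},{1},{2},{3},{4},{5},{6}}
Fixed point at round 3; 7 class(es).
5∈{5}, 1∈{1}

Answer: NOT BISIMILAR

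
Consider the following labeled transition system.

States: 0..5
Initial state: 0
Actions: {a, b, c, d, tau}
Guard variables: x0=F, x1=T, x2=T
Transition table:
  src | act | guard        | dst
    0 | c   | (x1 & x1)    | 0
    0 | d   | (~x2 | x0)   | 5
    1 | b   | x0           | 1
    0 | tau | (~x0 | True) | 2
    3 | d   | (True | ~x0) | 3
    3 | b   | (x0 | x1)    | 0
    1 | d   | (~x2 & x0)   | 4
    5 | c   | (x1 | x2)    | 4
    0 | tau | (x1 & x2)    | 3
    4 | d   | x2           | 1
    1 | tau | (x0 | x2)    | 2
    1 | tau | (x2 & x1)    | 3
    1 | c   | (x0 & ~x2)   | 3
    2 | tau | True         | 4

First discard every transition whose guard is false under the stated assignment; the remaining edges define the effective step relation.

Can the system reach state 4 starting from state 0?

Answer: REACHABLE

Analysis:
10 transition(s) survive guard evaluation.
depth 0: {0}
depth 1: {2,3}  cumulative {0,2,3}
depth 2: {4}  cumulative {0,2,3,4}
depth 3: {1}  cumulative {0,1,2,3,4}
Reach set: {0,1,2,3,4}
witness 4: tau·tau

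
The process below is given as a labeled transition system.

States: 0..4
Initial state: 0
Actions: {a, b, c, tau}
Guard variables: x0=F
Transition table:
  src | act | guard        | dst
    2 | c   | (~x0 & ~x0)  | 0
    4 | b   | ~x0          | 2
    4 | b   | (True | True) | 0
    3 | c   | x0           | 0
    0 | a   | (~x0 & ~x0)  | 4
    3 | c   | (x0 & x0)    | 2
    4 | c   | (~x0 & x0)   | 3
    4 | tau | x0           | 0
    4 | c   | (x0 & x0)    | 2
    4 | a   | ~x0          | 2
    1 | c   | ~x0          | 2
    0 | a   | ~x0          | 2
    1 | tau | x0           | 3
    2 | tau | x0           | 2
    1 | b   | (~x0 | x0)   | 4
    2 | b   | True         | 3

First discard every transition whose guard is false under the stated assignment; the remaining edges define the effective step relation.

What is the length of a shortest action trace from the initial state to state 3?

Answer: 2

Working:
Layered search for 3:
  L0 = {0}
  L1 = {2,4}
  L2 = {3}
first hit 3 at d=2 via a·b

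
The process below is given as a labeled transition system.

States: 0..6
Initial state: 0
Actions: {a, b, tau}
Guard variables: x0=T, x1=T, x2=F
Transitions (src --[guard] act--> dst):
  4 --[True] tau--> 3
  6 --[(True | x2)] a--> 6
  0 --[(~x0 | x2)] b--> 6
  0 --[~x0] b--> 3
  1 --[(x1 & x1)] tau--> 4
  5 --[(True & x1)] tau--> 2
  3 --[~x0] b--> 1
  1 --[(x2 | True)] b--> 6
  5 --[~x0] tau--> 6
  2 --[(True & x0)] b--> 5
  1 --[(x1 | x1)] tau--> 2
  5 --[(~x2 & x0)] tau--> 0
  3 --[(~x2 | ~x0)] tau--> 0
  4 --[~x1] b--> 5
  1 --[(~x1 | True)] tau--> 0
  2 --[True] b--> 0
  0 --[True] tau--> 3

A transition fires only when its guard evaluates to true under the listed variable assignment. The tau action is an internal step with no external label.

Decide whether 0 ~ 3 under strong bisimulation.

Answer: BISIMILAR

Working:
Refine partition for ~:
  round 0: {{0,1,2,3,4,5,6}}
  round 1: {{0,3,4,5},{1},{2},{6}}
  round 2: {{0,3,4},{1},{2},{5},{6}}
5 equivalence class(es) (converged in 3)
[0]={0,3,4}  [3]={0,3,4}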